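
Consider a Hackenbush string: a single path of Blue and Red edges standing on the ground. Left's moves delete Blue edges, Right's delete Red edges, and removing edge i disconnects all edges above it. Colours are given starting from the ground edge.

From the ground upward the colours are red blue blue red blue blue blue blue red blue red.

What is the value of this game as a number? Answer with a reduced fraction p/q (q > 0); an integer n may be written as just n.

val(r) = { (no moves) | 0 } → -1
val(rb) = { -1 | 0 } → -1/2
val(rbb) = { -1; -1/2 | 0 } → -1/4
val(rbbr) = { -1; -1/2 | -1/4; 0 } → -3/8
val(rbbrb) = { -1; -1/2; -3/8 | -1/4; 0 } → -5/16
val(rbbrbb) = { -1; -1/2; -3/8; -5/16 | -1/4; 0 } → -9/32
val(rbbrbbb) = { -1; -1/2; -3/8; -5/16; -9/32 | -1/4; 0 } → -17/64
val(rbbrbbbb) = { -1; -1/2; -3/8; -5/16; -9/32; -17/64 | -1/4; 0 } → -33/128
val(rbbrbbbbr) = { -1; -1/2; -3/8; -5/16; -9/32; -17/64 | -33/128; -1/4; 0 } → -67/256
val(rbbrbbbbrb) = { -1; -1/2; -3/8; -5/16; -9/32; -17/64; -67/256 | -33/128; -1/4; 0 } → -133/512
val(rbbrbbbbrbr) = { -1; -1/2; -3/8; -5/16; -9/32; -17/64; -67/256 | -133/512; -33/128; -1/4; 0 } → -267/1024

-267/1024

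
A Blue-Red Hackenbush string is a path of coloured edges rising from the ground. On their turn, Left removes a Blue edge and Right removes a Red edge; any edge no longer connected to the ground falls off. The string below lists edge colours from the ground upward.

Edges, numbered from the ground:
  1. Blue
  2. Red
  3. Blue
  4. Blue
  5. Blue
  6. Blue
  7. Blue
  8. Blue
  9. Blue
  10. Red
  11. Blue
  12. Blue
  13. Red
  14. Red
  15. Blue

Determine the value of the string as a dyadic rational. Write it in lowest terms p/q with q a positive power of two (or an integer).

16307/16384

edge 1 of 15 (Blue): { 0 |  } — 1
edge 2 of 15 (Red): { 0 | 1 } — 1/2
edge 3 of 15 (Blue): { 0; 1/2 | 1 } — 3/4
edge 4 of 15 (Blue): { 0; 1/2; 3/4 | 1 } — 7/8
edge 5 of 15 (Blue): { 0; 1/2; 3/4; 7/8 | 1 } — 15/16
edge 6 of 15 (Blue): { 0; 1/2; 3/4; 7/8; 15/16 | 1 } — 31/32
edge 7 of 15 (Blue): { 0; 1/2; 3/4; 7/8; 15/16; 31/32 | 1 } — 63/64
edge 8 of 15 (Blue): { 0; 1/2; 3/4; 7/8; 15/16; 31/32; 63/64 | 1 } — 127/128
edge 9 of 15 (Blue): { 0; 1/2; 3/4; 7/8; 15/16; 31/32; 63/64; 127/128 | 1 } — 255/256
edge 10 of 15 (Red): { 0; 1/2; 3/4; 7/8; 15/16; 31/32; 63/64; 127/128 | 255/256; 1 } — 509/512
edge 11 of 15 (Blue): { 0; 1/2; 3/4; 7/8; 15/16; 31/32; 63/64; 127/128; 509/512 | 255/256; 1 } — 1019/1024
edge 12 of 15 (Blue): { 0; 1/2; 3/4; 7/8; 15/16; 31/32; 63/64; 127/128; 509/512; 1019/1024 | 255/256; 1 } — 2039/2048
edge 13 of 15 (Red): { 0; 1/2; 3/4; 7/8; 15/16; 31/32; 63/64; 127/128; 509/512; 1019/1024 | 2039/2048; 255/256; 1 } — 4077/4096
edge 14 of 15 (Red): { 0; 1/2; 3/4; 7/8; 15/16; 31/32; 63/64; 127/128; 509/512; 1019/1024 | 4077/4096; 2039/2048; 255/256; 1 } — 8153/8192
edge 15 of 15 (Blue): { 0; 1/2; 3/4; 7/8; 15/16; 31/32; 63/64; 127/128; 509/512; 1019/1024; 8153/8192 | 4077/4096; 2039/2048; 255/256; 1 } — 16307/16384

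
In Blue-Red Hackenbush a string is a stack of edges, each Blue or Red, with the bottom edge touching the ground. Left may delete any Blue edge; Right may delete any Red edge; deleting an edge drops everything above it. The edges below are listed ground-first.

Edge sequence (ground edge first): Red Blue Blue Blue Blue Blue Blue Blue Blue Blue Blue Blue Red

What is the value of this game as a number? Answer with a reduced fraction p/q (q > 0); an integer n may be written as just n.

-3/4096

Recurse on prefixes of the 13-edge string Red Blue Blue Blue Blue Blue Blue Blue Blue Blue Blue Blue Red:
val(R) = { (no moves) | 0 } — -1
val(RB) = { -1 | 0 } — -1/2
val(RBB) = { -1 -1/2 | 0 } — -1/4
val(RBBB) = { -1 -1/2 -1/4 | 0 } — -1/8
val(RBBBB) = { -1 -1/2 -1/4 -1/8 | 0 } — -1/16
val(RBBBBB) = { -1 -1/2 -1/4 -1/8 -1/16 | 0 } — -1/32
val(RBBBBBB) = { -1 -1/2 -1/4 -1/8 -1/16 -1/32 | 0 } — -1/64
val(RBBBBBBB) = { -1 -1/2 -1/4 -1/8 -1/16 -1/32 -1/64 | 0 } — -1/128
val(RBBBBBBBB) = { -1 -1/2 -1/4 -1/8 -1/16 -1/32 -1/64 -1/128 | 0 } — -1/256
val(RBBBBBBBBB) = { -1 -1/2 -1/4 -1/8 -1/16 -1/32 -1/64 -1/128 -1/256 | 0 } — -1/512
val(RBBBBBBBBBB) = { -1 -1/2 -1/4 -1/8 -1/16 -1/32 -1/64 -1/128 -1/256 -1/512 | 0 } — -1/1024
val(RBBBBBBBBBBB) = { -1 -1/2 -1/4 -1/8 -1/16 -1/32 -1/64 -1/128 -1/256 -1/512 -1/1024 | 0 } — -1/2048
val(RBBBBBBBBBBBR) = { -1 -1/2 -1/4 -1/8 -1/16 -1/32 -1/64 -1/128 -1/256 -1/512 -1/1024 | -1/2048 0 } — -3/4096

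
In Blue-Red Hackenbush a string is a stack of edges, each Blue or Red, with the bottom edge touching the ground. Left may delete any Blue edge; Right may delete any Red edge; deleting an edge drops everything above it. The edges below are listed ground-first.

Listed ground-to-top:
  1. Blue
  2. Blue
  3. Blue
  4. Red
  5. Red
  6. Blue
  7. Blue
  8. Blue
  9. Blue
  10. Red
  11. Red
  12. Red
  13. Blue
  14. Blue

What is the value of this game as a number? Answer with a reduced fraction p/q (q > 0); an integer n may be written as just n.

5063/2048

v(B) = { 0 | none } — 1
v(BB) = { 0, 1 | none } — 2
v(BBB) = { 0, 1, 2 | none } — 3
v(BBBR) = { 0, 1, 2 | 3 } — 5/2
v(BBBRR) = { 0, 1, 2 | 5/2, 3 } — 9/4
v(BBBRRB) = { 0, 1, 2, 9/4 | 5/2, 3 } — 19/8
v(BBBRRBB) = { 0, 1, 2, 9/4, 19/8 | 5/2, 3 } — 39/16
v(BBBRRBBB) = { 0, 1, 2, 9/4, 19/8, 39/16 | 5/2, 3 } — 79/32
v(BBBRRBBBB) = { 0, 1, 2, 9/4, 19/8, 39/16, 79/32 | 5/2, 3 } — 159/64
v(BBBRRBBBBR) = { 0, 1, 2, 9/4, 19/8, 39/16, 79/32 | 159/64, 5/2, 3 } — 317/128
v(BBBRRBBBBRR) = { 0, 1, 2, 9/4, 19/8, 39/16, 79/32 | 317/128, 159/64, 5/2, 3 } — 633/256
v(BBBRRBBBBRRR) = { 0, 1, 2, 9/4, 19/8, 39/16, 79/32 | 633/256, 317/128, 159/64, 5/2, 3 } — 1265/512
v(BBBRRBBBBRRRB) = { 0, 1, 2, 9/4, 19/8, 39/16, 79/32, 1265/512 | 633/256, 317/128, 159/64, 5/2, 3 } — 2531/1024
v(BBBRRBBBBRRRBB) = { 0, 1, 2, 9/4, 19/8, 39/16, 79/32, 1265/512, 2531/1024 | 633/256, 317/128, 159/64, 5/2, 3 } — 5063/2048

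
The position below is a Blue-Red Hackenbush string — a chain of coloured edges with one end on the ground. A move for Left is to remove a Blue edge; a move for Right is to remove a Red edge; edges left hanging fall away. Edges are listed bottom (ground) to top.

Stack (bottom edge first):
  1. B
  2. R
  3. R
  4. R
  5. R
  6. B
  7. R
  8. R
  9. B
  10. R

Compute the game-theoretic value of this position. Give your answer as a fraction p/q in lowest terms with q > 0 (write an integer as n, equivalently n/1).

Build G(s[:k]) for k = 1..10, string s = B R R R R B R R B R.
edge 1 of 10 (B): { 0 | (no moves) } => 1
edge 2 of 10 (R): { 0 | 1 } => 1/2
edge 3 of 10 (R): { 0 | 1/2 1 } => 1/4
edge 4 of 10 (R): { 0 | 1/4 1/2 1 } => 1/8
edge 5 of 10 (R): { 0 | 1/8 1/4 1/2 1 } => 1/16
edge 6 of 10 (B): { 0 1/16 | 1/8 1/4 1/2 1 } => 3/32
edge 7 of 10 (R): { 0 1/16 | 3/32 1/8 1/4 1/2 1 } => 5/64
edge 8 of 10 (R): { 0 1/16 | 5/64 3/32 1/8 1/4 1/2 1 } => 9/128
edge 9 of 10 (B): { 0 1/16 9/128 | 5/64 3/32 1/8 1/4 1/2 1 } => 19/256
edge 10 of 10 (R): { 0 1/16 9/128 | 19/256 5/64 3/32 1/8 1/4 1/2 1 } => 37/512

37/512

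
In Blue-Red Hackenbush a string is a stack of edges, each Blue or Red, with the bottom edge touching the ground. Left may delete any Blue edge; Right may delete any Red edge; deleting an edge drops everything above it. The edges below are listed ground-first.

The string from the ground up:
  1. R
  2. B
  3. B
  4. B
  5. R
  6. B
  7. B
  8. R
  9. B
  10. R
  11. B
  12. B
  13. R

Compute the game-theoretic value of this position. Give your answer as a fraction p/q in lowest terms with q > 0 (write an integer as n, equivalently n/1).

-595/4096

value(R) = { (no moves) | 0 } so -1
value(RB) = { -1 | 0 } so -1/2
value(RBB) = { -1,-1/2 | 0 } so -1/4
value(RBBB) = { -1,-1/2,-1/4 | 0 } so -1/8
value(RBBBR) = { -1,-1/2,-1/4 | -1/8,0 } so -3/16
value(RBBBRB) = { -1,-1/2,-1/4,-3/16 | -1/8,0 } so -5/32
value(RBBBRBB) = { -1,-1/2,-1/4,-3/16,-5/32 | -1/8,0 } so -9/64
value(RBBBRBBR) = { -1,-1/2,-1/4,-3/16,-5/32 | -9/64,-1/8,0 } so -19/128
value(RBBBRBBRB) = { -1,-1/2,-1/4,-3/16,-5/32,-19/128 | -9/64,-1/8,0 } so -37/256
value(RBBBRBBRBR) = { -1,-1/2,-1/4,-3/16,-5/32,-19/128 | -37/256,-9/64,-1/8,0 } so -75/512
value(RBBBRBBRBRB) = { -1,-1/2,-1/4,-3/16,-5/32,-19/128,-75/512 | -37/256,-9/64,-1/8,0 } so -149/1024
value(RBBBRBBRBRBB) = { -1,-1/2,-1/4,-3/16,-5/32,-19/128,-75/512,-149/1024 | -37/256,-9/64,-1/8,0 } so -297/2048
value(RBBBRBBRBRBBR) = { -1,-1/2,-1/4,-3/16,-5/32,-19/128,-75/512,-149/1024 | -297/2048,-37/256,-9/64,-1/8,0 } so -595/4096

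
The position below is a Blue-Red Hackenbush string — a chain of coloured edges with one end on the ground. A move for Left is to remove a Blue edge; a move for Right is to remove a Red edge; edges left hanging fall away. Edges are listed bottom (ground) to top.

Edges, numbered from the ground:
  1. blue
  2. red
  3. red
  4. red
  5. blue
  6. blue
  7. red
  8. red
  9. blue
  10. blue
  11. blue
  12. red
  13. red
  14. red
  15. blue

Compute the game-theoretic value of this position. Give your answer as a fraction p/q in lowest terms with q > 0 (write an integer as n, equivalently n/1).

b: Left { 0 }, Right { (no moves) } so simplest 1
br: Left { 0 }, Right { 1 } so simplest 1/2
brr: Left { 0 }, Right { 1/2; 1 } so simplest 1/4
brrr: Left { 0 }, Right { 1/4; 1/2; 1 } so simplest 1/8
brrrb: Left { 0; 1/8 }, Right { 1/4; 1/2; 1 } so simplest 3/16
brrrbb: Left { 0; 1/8; 3/16 }, Right { 1/4; 1/2; 1 } so simplest 7/32
brrrbbr: Left { 0; 1/8; 3/16 }, Right { 7/32; 1/4; 1/2; 1 } so simplest 13/64
brrrbbrr: Left { 0; 1/8; 3/16 }, Right { 13/64; 7/32; 1/4; 1/2; 1 } so simplest 25/128
brrrbbrrb: Left { 0; 1/8; 3/16; 25/128 }, Right { 13/64; 7/32; 1/4; 1/2; 1 } so simplest 51/256
brrrbbrrbb: Left { 0; 1/8; 3/16; 25/128; 51/256 }, Right { 13/64; 7/32; 1/4; 1/2; 1 } so simplest 103/512
brrrbbrrbbb: Left { 0; 1/8; 3/16; 25/128; 51/256; 103/512 }, Right { 13/64; 7/32; 1/4; 1/2; 1 } so simplest 207/1024
brrrbbrrbbbr: Left { 0; 1/8; 3/16; 25/128; 51/256; 103/512 }, Right { 207/1024; 13/64; 7/32; 1/4; 1/2; 1 } so simplest 413/2048
brrrbbrrbbbrr: Left { 0; 1/8; 3/16; 25/128; 51/256; 103/512 }, Right { 413/2048; 207/1024; 13/64; 7/32; 1/4; 1/2; 1 } so simplest 825/4096
brrrbbrrbbbrrr: Left { 0; 1/8; 3/16; 25/128; 51/256; 103/512 }, Right { 825/4096; 413/2048; 207/1024; 13/64; 7/32; 1/4; 1/2; 1 } so simplest 1649/8192
brrrbbrrbbbrrrb: Left { 0; 1/8; 3/16; 25/128; 51/256; 103/512; 1649/8192 }, Right { 825/4096; 413/2048; 207/1024; 13/64; 7/32; 1/4; 1/2; 1 } so simplest 3299/16384

3299/16384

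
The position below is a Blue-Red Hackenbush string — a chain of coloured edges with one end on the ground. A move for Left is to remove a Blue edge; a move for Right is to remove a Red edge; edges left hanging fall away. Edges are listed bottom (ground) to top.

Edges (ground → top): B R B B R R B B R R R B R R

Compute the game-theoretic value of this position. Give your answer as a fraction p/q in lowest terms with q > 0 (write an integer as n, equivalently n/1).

1 of 14 · B · max L 0 · min R +∞ ⇒ 1
2 of 14 · BR · max L 0 · min R 1 ⇒ 1/2
3 of 14 · BRB · max L 1/2 · min R 1 ⇒ 3/4
4 of 14 · BRBB · max L 3/4 · min R 1 ⇒ 7/8
5 of 14 · BRBBR · max L 3/4 · min R 7/8 ⇒ 13/16
6 of 14 · BRBBRR · max L 3/4 · min R 13/16 ⇒ 25/32
7 of 14 · BRBBRRB · max L 25/32 · min R 13/16 ⇒ 51/64
8 of 14 · BRBBRRBB · max L 51/64 · min R 13/16 ⇒ 103/128
9 of 14 · BRBBRRBBR · max L 51/64 · min R 103/128 ⇒ 205/256
10 of 14 · BRBBRRBBRR · max L 51/64 · min R 205/256 ⇒ 409/512
11 of 14 · BRBBRRBBRRR · max L 51/64 · min R 409/512 ⇒ 817/1024
12 of 14 · BRBBRRBBRRRB · max L 817/1024 · min R 409/512 ⇒ 1635/2048
13 of 14 · BRBBRRBBRRRBR · max L 817/1024 · min R 1635/2048 ⇒ 3269/4096
14 of 14 · BRBBRRBBRRRBRR · max L 817/1024 · min R 3269/4096 ⇒ 6537/8192

6537/8192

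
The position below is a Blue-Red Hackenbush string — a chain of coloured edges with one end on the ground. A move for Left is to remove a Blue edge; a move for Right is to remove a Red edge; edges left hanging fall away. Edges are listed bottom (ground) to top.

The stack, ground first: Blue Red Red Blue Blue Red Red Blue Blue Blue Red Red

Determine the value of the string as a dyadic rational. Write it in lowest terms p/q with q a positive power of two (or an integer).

1 of 12 · B · max L 0 · min R +∞ — 1
2 of 12 · BR · max L 0 · min R 1 — 1/2
3 of 12 · BRR · max L 0 · min R 1/2 — 1/4
4 of 12 · BRRB · max L 1/4 · min R 1/2 — 3/8
5 of 12 · BRRBB · max L 3/8 · min R 1/2 — 7/16
6 of 12 · BRRBBR · max L 3/8 · min R 7/16 — 13/32
7 of 12 · BRRBBRR · max L 3/8 · min R 13/32 — 25/64
8 of 12 · BRRBBRRB · max L 25/64 · min R 13/32 — 51/128
9 of 12 · BRRBBRRBB · max L 51/128 · min R 13/32 — 103/256
10 of 12 · BRRBBRRBBB · max L 103/256 · min R 13/32 — 207/512
11 of 12 · BRRBBRRBBBR · max L 103/256 · min R 207/512 — 413/1024
12 of 12 · BRRBBRRBBBRR · max L 103/256 · min R 413/1024 — 825/2048

825/2048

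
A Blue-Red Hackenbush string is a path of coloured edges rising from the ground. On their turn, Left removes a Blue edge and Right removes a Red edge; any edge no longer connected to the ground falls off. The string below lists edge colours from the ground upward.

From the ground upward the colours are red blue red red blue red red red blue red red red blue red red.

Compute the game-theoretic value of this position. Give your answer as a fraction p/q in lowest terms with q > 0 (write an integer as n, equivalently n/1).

-14199/16384

1 of 15 · r · max L −∞ · min R 0 ⇒ -1
2 of 15 · rb · max L -1 · min R 0 ⇒ -1/2
3 of 15 · rbr · max L -1 · min R -1/2 ⇒ -3/4
4 of 15 · rbrr · max L -1 · min R -3/4 ⇒ -7/8
5 of 15 · rbrrb · max L -7/8 · min R -3/4 ⇒ -13/16
6 of 15 · rbrrbr · max L -7/8 · min R -13/16 ⇒ -27/32
7 of 15 · rbrrbrr · max L -7/8 · min R -27/32 ⇒ -55/64
8 of 15 · rbrrbrrr · max L -7/8 · min R -55/64 ⇒ -111/128
9 of 15 · rbrrbrrrb · max L -111/128 · min R -55/64 ⇒ -221/256
10 of 15 · rbrrbrrrbr · max L -111/128 · min R -221/256 ⇒ -443/512
11 of 15 · rbrrbrrrbrr · max L -111/128 · min R -443/512 ⇒ -887/1024
12 of 15 · rbrrbrrrbrrr · max L -111/128 · min R -887/1024 ⇒ -1775/2048
13 of 15 · rbrrbrrrbrrrb · max L -1775/2048 · min R -887/1024 ⇒ -3549/4096
14 of 15 · rbrrbrrrbrrrbr · max L -1775/2048 · min R -3549/4096 ⇒ -7099/8192
15 of 15 · rbrrbrrrbrrrbrr · max L -1775/2048 · min R -7099/8192 ⇒ -14199/16384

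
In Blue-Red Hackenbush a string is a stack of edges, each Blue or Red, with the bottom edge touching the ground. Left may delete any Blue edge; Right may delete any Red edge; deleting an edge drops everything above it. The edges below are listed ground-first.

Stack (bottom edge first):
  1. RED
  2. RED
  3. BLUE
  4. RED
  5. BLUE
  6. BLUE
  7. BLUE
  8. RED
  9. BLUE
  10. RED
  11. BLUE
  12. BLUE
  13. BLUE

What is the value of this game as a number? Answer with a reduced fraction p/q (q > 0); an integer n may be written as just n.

step 1: add RED to get R; options L={ — } R={ 0 } gives -1
step 2: add RED to get RR; options L={ — } R={ -1,0 } gives -2
step 3: add BLUE to get RRB; options L={ -2 } R={ -1,0 } gives -3/2
step 4: add RED to get RRBR; options L={ -2 } R={ -3/2,-1,0 } gives -7/4
step 5: add BLUE to get RRBRB; options L={ -2,-7/4 } R={ -3/2,-1,0 } gives -13/8
step 6: add BLUE to get RRBRBB; options L={ -2,-7/4,-13/8 } R={ -3/2,-1,0 } gives -25/16
step 7: add BLUE to get RRBRBBB; options L={ -2,-7/4,-13/8,-25/16 } R={ -3/2,-1,0 } gives -49/32
step 8: add RED to get RRBRBBBR; options L={ -2,-7/4,-13/8,-25/16 } R={ -49/32,-3/2,-1,0 } gives -99/64
step 9: add BLUE to get RRBRBBBRB; options L={ -2,-7/4,-13/8,-25/16,-99/64 } R={ -49/32,-3/2,-1,0 } gives -197/128
step 10: add RED to get RRBRBBBRBR; options L={ -2,-7/4,-13/8,-25/16,-99/64 } R={ -197/128,-49/32,-3/2,-1,0 } gives -395/256
step 11: add BLUE to get RRBRBBBRBRB; options L={ -2,-7/4,-13/8,-25/16,-99/64,-395/256 } R={ -197/128,-49/32,-3/2,-1,0 } gives -789/512
step 12: add BLUE to get RRBRBBBRBRBB; options L={ -2,-7/4,-13/8,-25/16,-99/64,-395/256,-789/512 } R={ -197/128,-49/32,-3/2,-1,0 } gives -1577/1024
step 13: add BLUE to get RRBRBBBRBRBBB; options L={ -2,-7/4,-13/8,-25/16,-99/64,-395/256,-789/512,-1577/1024 } R={ -197/128,-49/32,-3/2,-1,0 } gives -3153/2048

-3153/2048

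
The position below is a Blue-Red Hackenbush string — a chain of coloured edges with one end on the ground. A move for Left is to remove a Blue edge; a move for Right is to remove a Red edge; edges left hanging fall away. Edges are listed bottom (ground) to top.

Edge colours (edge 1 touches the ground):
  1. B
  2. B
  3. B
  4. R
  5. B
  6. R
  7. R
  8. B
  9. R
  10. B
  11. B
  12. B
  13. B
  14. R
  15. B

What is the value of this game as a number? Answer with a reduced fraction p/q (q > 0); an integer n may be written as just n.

v(B) = { 0 | ∅ } ⇒ 1
v(BB) = { 0, 1 | ∅ } ⇒ 2
v(BBB) = { 0, 1, 2 | ∅ } ⇒ 3
v(BBBR) = { 0, 1, 2 | 3 } ⇒ 5/2
v(BBBRB) = { 0, 1, 2, 5/2 | 3 } ⇒ 11/4
v(BBBRBR) = { 0, 1, 2, 5/2 | 11/4, 3 } ⇒ 21/8
v(BBBRBRR) = { 0, 1, 2, 5/2 | 21/8, 11/4, 3 } ⇒ 41/16
v(BBBRBRRB) = { 0, 1, 2, 5/2, 41/16 | 21/8, 11/4, 3 } ⇒ 83/32
v(BBBRBRRBR) = { 0, 1, 2, 5/2, 41/16 | 83/32, 21/8, 11/4, 3 } ⇒ 165/64
v(BBBRBRRBRB) = { 0, 1, 2, 5/2, 41/16, 165/64 | 83/32, 21/8, 11/4, 3 } ⇒ 331/128
v(BBBRBRRBRBB) = { 0, 1, 2, 5/2, 41/16, 165/64, 331/128 | 83/32, 21/8, 11/4, 3 } ⇒ 663/256
v(BBBRBRRBRBBB) = { 0, 1, 2, 5/2, 41/16, 165/64, 331/128, 663/256 | 83/32, 21/8, 11/4, 3 } ⇒ 1327/512
v(BBBRBRRBRBBBB) = { 0, 1, 2, 5/2, 41/16, 165/64, 331/128, 663/256, 1327/512 | 83/32, 21/8, 11/4, 3 } ⇒ 2655/1024
v(BBBRBRRBRBBBBR) = { 0, 1, 2, 5/2, 41/16, 165/64, 331/128, 663/256, 1327/512 | 2655/1024, 83/32, 21/8, 11/4, 3 } ⇒ 5309/2048
v(BBBRBRRBRBBBBRB) = { 0, 1, 2, 5/2, 41/16, 165/64, 331/128, 663/256, 1327/512, 5309/2048 | 2655/1024, 83/32, 21/8, 11/4, 3 } ⇒ 10619/4096

10619/4096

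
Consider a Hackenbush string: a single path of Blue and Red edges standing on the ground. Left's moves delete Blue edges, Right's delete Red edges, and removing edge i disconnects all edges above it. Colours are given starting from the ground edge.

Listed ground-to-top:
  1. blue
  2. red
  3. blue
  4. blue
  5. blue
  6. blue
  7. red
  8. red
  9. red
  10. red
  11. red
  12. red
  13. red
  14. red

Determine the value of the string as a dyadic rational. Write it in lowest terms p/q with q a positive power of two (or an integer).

7681/8192

b: Left { 0 }, Right {  } => simplest 1
br: Left { 0 }, Right { 1 } => simplest 1/2
brb: Left { 0, 1/2 }, Right { 1 } => simplest 3/4
brbb: Left { 0, 1/2, 3/4 }, Right { 1 } => simplest 7/8
brbbb: Left { 0, 1/2, 3/4, 7/8 }, Right { 1 } => simplest 15/16
brbbbb: Left { 0, 1/2, 3/4, 7/8, 15/16 }, Right { 1 } => simplest 31/32
brbbbbr: Left { 0, 1/2, 3/4, 7/8, 15/16 }, Right { 31/32, 1 } => simplest 61/64
brbbbbrr: Left { 0, 1/2, 3/4, 7/8, 15/16 }, Right { 61/64, 31/32, 1 } => simplest 121/128
brbbbbrrr: Left { 0, 1/2, 3/4, 7/8, 15/16 }, Right { 121/128, 61/64, 31/32, 1 } => simplest 241/256
brbbbbrrrr: Left { 0, 1/2, 3/4, 7/8, 15/16 }, Right { 241/256, 121/128, 61/64, 31/32, 1 } => simplest 481/512
brbbbbrrrrr: Left { 0, 1/2, 3/4, 7/8, 15/16 }, Right { 481/512, 241/256, 121/128, 61/64, 31/32, 1 } => simplest 961/1024
brbbbbrrrrrr: Left { 0, 1/2, 3/4, 7/8, 15/16 }, Right { 961/1024, 481/512, 241/256, 121/128, 61/64, 31/32, 1 } => simplest 1921/2048
brbbbbrrrrrrr: Left { 0, 1/2, 3/4, 7/8, 15/16 }, Right { 1921/2048, 961/1024, 481/512, 241/256, 121/128, 61/64, 31/32, 1 } => simplest 3841/4096
brbbbbrrrrrrrr: Left { 0, 1/2, 3/4, 7/8, 15/16 }, Right { 3841/4096, 1921/2048, 961/1024, 481/512, 241/256, 121/128, 61/64, 31/32, 1 } => simplest 7681/8192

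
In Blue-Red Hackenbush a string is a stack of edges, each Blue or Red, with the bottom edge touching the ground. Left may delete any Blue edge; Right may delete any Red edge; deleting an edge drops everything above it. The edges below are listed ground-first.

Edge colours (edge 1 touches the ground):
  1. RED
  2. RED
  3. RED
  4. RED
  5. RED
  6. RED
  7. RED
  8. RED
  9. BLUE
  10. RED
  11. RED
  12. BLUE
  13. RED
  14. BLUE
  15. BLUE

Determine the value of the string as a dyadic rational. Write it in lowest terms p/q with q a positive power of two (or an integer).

g(R) = { (no moves) | 0 } -> -1
g(RR) = { (no moves) | -1, 0 } -> -2
g(RRR) = { (no moves) | -2, -1, 0 } -> -3
g(RRRR) = { (no moves) | -3, -2, -1, 0 } -> -4
g(RRRRR) = { (no moves) | -4, -3, -2, -1, 0 } -> -5
g(RRRRRR) = { (no moves) | -5, -4, -3, -2, -1, 0 } -> -6
g(RRRRRRR) = { (no moves) | -6, -5, -4, -3, -2, -1, 0 } -> -7
g(RRRRRRRR) = { (no moves) | -7, -6, -5, -4, -3, -2, -1, 0 } -> -8
g(RRRRRRRRB) = { -8 | -7, -6, -5, -4, -3, -2, -1, 0 } -> -15/2
g(RRRRRRRRBR) = { -8 | -15/2, -7, -6, -5, -4, -3, -2, -1, 0 } -> -31/4
g(RRRRRRRRBRR) = { -8 | -31/4, -15/2, -7, -6, -5, -4, -3, -2, -1, 0 } -> -63/8
g(RRRRRRRRBRRB) = { -8, -63/8 | -31/4, -15/2, -7, -6, -5, -4, -3, -2, -1, 0 } -> -125/16
g(RRRRRRRRBRRBR) = { -8, -63/8 | -125/16, -31/4, -15/2, -7, -6, -5, -4, -3, -2, -1, 0 } -> -251/32
g(RRRRRRRRBRRBRB) = { -8, -63/8, -251/32 | -125/16, -31/4, -15/2, -7, -6, -5, -4, -3, -2, -1, 0 } -> -501/64
g(RRRRRRRRBRRBRBB) = { -8, -63/8, -251/32, -501/64 | -125/16, -31/4, -15/2, -7, -6, -5, -4, -3, -2, -1, 0 } -> -1001/128

-1001/128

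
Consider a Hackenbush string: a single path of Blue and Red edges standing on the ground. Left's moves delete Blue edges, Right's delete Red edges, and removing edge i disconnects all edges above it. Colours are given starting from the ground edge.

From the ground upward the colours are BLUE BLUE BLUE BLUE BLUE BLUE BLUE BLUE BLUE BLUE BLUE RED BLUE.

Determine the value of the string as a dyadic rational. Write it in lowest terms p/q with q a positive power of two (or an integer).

43/4

Recurse on prefixes of the 13-edge string BLUE BLUE BLUE BLUE BLUE BLUE BLUE BLUE BLUE BLUE BLUE RED BLUE:
step 1: add BLUE to get B; options L={ 0 } R={ none } gives 1
step 2: add BLUE to get BB; options L={ 0 1 } R={ none } gives 2
step 3: add BLUE to get BBB; options L={ 0 1 2 } R={ none } gives 3
step 4: add BLUE to get BBBB; options L={ 0 1 2 3 } R={ none } gives 4
step 5: add BLUE to get BBBBB; options L={ 0 1 2 3 4 } R={ none } gives 5
step 6: add BLUE to get BBBBBB; options L={ 0 1 2 3 4 5 } R={ none } gives 6
step 7: add BLUE to get BBBBBBB; options L={ 0 1 2 3 4 5 6 } R={ none } gives 7
step 8: add BLUE to get BBBBBBBB; options L={ 0 1 2 3 4 5 6 7 } R={ none } gives 8
step 9: add BLUE to get BBBBBBBBB; options L={ 0 1 2 3 4 5 6 7 8 } R={ none } gives 9
step 10: add BLUE to get BBBBBBBBBB; options L={ 0 1 2 3 4 5 6 7 8 9 } R={ none } gives 10
step 11: add BLUE to get BBBBBBBBBBB; options L={ 0 1 2 3 4 5 6 7 8 9 10 } R={ none } gives 11
step 12: add RED to get BBBBBBBBBBBR; options L={ 0 1 2 3 4 5 6 7 8 9 10 } R={ 11 } gives 21/2
step 13: add BLUE to get BBBBBBBBBBBRB; options L={ 0 1 2 3 4 5 6 7 8 9 10 21/2 } R={ 11 } gives 43/4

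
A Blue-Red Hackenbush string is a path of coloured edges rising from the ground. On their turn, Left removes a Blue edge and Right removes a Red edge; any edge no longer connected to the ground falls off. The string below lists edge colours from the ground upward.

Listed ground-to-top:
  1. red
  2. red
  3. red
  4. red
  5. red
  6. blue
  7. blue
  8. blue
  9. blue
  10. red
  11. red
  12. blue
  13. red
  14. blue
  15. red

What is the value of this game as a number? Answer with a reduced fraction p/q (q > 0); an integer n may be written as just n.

edge 1 of 15 (red): { none | 0 } gives -1
edge 2 of 15 (red): { none | -1; 0 } gives -2
edge 3 of 15 (red): { none | -2; -1; 0 } gives -3
edge 4 of 15 (red): { none | -3; -2; -1; 0 } gives -4
edge 5 of 15 (red): { none | -4; -3; -2; -1; 0 } gives -5
edge 6 of 15 (blue): { -5 | -4; -3; -2; -1; 0 } gives -9/2
edge 7 of 15 (blue): { -5; -9/2 | -4; -3; -2; -1; 0 } gives -17/4
edge 8 of 15 (blue): { -5; -9/2; -17/4 | -4; -3; -2; -1; 0 } gives -33/8
edge 9 of 15 (blue): { -5; -9/2; -17/4; -33/8 | -4; -3; -2; -1; 0 } gives -65/16
edge 10 of 15 (red): { -5; -9/2; -17/4; -33/8 | -65/16; -4; -3; -2; -1; 0 } gives -131/32
edge 11 of 15 (red): { -5; -9/2; -17/4; -33/8 | -131/32; -65/16; -4; -3; -2; -1; 0 } gives -263/64
edge 12 of 15 (blue): { -5; -9/2; -17/4; -33/8; -263/64 | -131/32; -65/16; -4; -3; -2; -1; 0 } gives -525/128
edge 13 of 15 (red): { -5; -9/2; -17/4; -33/8; -263/64 | -525/128; -131/32; -65/16; -4; -3; -2; -1; 0 } gives -1051/256
edge 14 of 15 (blue): { -5; -9/2; -17/4; -33/8; -263/64; -1051/256 | -525/128; -131/32; -65/16; -4; -3; -2; -1; 0 } gives -2101/512
edge 15 of 15 (red): { -5; -9/2; -17/4; -33/8; -263/64; -1051/256 | -2101/512; -525/128; -131/32; -65/16; -4; -3; -2; -1; 0 } gives -4203/1024

-4203/1024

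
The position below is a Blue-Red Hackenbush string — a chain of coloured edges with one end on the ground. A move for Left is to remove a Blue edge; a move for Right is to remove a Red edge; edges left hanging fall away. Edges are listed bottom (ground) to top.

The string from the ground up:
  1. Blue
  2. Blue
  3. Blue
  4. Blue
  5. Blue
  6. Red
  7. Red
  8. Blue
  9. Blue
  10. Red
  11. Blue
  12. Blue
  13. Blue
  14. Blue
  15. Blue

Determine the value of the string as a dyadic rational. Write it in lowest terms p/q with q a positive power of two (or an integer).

4543/1024

step 1: add Blue to get B; options L={ 0 } R={ — } gives 1
step 2: add Blue to get BB; options L={ 0 1 } R={ — } gives 2
step 3: add Blue to get BBB; options L={ 0 1 2 } R={ — } gives 3
step 4: add Blue to get BBBB; options L={ 0 1 2 3 } R={ — } gives 4
step 5: add Blue to get BBBBB; options L={ 0 1 2 3 4 } R={ — } gives 5
step 6: add Red to get BBBBBR; options L={ 0 1 2 3 4 } R={ 5 } gives 9/2
step 7: add Red to get BBBBBRR; options L={ 0 1 2 3 4 } R={ 9/2 5 } gives 17/4
step 8: add Blue to get BBBBBRRB; options L={ 0 1 2 3 4 17/4 } R={ 9/2 5 } gives 35/8
step 9: add Blue to get BBBBBRRBB; options L={ 0 1 2 3 4 17/4 35/8 } R={ 9/2 5 } gives 71/16
step 10: add Red to get BBBBBRRBBR; options L={ 0 1 2 3 4 17/4 35/8 } R={ 71/16 9/2 5 } gives 141/32
step 11: add Blue to get BBBBBRRBBRB; options L={ 0 1 2 3 4 17/4 35/8 141/32 } R={ 71/16 9/2 5 } gives 283/64
step 12: add Blue to get BBBBBRRBBRBB; options L={ 0 1 2 3 4 17/4 35/8 141/32 283/64 } R={ 71/16 9/2 5 } gives 567/128
step 13: add Blue to get BBBBBRRBBRBBB; options L={ 0 1 2 3 4 17/4 35/8 141/32 283/64 567/128 } R={ 71/16 9/2 5 } gives 1135/256
step 14: add Blue to get BBBBBRRBBRBBBB; options L={ 0 1 2 3 4 17/4 35/8 141/32 283/64 567/128 1135/256 } R={ 71/16 9/2 5 } gives 2271/512
step 15: add Blue to get BBBBBRRBBRBBBBB; options L={ 0 1 2 3 4 17/4 35/8 141/32 283/64 567/128 1135/256 2271/512 } R={ 71/16 9/2 5 } gives 4543/1024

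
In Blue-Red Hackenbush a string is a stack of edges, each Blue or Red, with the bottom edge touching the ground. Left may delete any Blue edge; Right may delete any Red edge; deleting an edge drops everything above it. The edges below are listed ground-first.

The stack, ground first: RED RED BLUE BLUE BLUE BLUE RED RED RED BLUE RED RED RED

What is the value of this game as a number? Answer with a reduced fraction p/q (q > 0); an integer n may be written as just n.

Prefix values for RED RED BLUE BLUE BLUE BLUE RED RED RED BLUE RED RED RED via {L|R} + simplicity:
R: Left { — }, Right { 0 } => simplest -1
RR: Left { — }, Right { -1; 0 } => simplest -2
RRB: Left { -2 }, Right { -1; 0 } => simplest -3/2
RRBB: Left { -2; -3/2 }, Right { -1; 0 } => simplest -5/4
RRBBB: Left { -2; -3/2; -5/4 }, Right { -1; 0 } => simplest -9/8
RRBBBB: Left { -2; -3/2; -5/4; -9/8 }, Right { -1; 0 } => simplest -17/16
RRBBBBR: Left { -2; -3/2; -5/4; -9/8 }, Right { -17/16; -1; 0 } => simplest -35/32
RRBBBBRR: Left { -2; -3/2; -5/4; -9/8 }, Right { -35/32; -17/16; -1; 0 } => simplest -71/64
RRBBBBRRR: Left { -2; -3/2; -5/4; -9/8 }, Right { -71/64; -35/32; -17/16; -1; 0 } => simplest -143/128
RRBBBBRRRB: Left { -2; -3/2; -5/4; -9/8; -143/128 }, Right { -71/64; -35/32; -17/16; -1; 0 } => simplest -285/256
RRBBBBRRRBR: Left { -2; -3/2; -5/4; -9/8; -143/128 }, Right { -285/256; -71/64; -35/32; -17/16; -1; 0 } => simplest -571/512
RRBBBBRRRBRR: Left { -2; -3/2; -5/4; -9/8; -143/128 }, Right { -571/512; -285/256; -71/64; -35/32; -17/16; -1; 0 } => simplest -1143/1024
RRBBBBRRRBRRR: Left { -2; -3/2; -5/4; -9/8; -143/128 }, Right { -1143/1024; -571/512; -285/256; -71/64; -35/32; -17/16; -1; 0 } => simplest -2287/2048

-2287/2048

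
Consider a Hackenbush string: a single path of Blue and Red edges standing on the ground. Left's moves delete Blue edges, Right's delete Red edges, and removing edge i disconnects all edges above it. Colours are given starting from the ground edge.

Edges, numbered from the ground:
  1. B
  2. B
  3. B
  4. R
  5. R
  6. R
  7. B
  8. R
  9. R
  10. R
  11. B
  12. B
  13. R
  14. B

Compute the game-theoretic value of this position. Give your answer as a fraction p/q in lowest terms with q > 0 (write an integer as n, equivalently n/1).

4379/2048

Prefix values for B B B R R R B R R R B B R B via {L|R} + simplicity:
1 of 14 · B · max L 0 · min R +∞ => 1
2 of 14 · BB · max L 1 · min R +∞ => 2
3 of 14 · BBB · max L 2 · min R +∞ => 3
4 of 14 · BBBR · max L 2 · min R 3 => 5/2
5 of 14 · BBBRR · max L 2 · min R 5/2 => 9/4
6 of 14 · BBBRRR · max L 2 · min R 9/4 => 17/8
7 of 14 · BBBRRRB · max L 17/8 · min R 9/4 => 35/16
8 of 14 · BBBRRRBR · max L 17/8 · min R 35/16 => 69/32
9 of 14 · BBBRRRBRR · max L 17/8 · min R 69/32 => 137/64
10 of 14 · BBBRRRBRRR · max L 17/8 · min R 137/64 => 273/128
11 of 14 · BBBRRRBRRRB · max L 273/128 · min R 137/64 => 547/256
12 of 14 · BBBRRRBRRRBB · max L 547/256 · min R 137/64 => 1095/512
13 of 14 · BBBRRRBRRRBBR · max L 547/256 · min R 1095/512 => 2189/1024
14 of 14 · BBBRRRBRRRBBRB · max L 2189/1024 · min R 1095/512 => 4379/2048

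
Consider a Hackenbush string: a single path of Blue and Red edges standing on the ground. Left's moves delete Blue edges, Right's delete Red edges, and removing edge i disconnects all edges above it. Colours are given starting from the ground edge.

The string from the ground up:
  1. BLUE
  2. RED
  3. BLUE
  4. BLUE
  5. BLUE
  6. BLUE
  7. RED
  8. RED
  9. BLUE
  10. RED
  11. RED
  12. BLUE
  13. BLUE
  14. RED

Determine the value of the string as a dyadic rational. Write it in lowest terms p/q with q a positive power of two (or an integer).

g(B) = { 0 | (no moves) } gives 1
g(BR) = { 0 | 1 } gives 1/2
g(BRB) = { 0, 1/2 | 1 } gives 3/4
g(BRBB) = { 0, 1/2, 3/4 | 1 } gives 7/8
g(BRBBB) = { 0, 1/2, 3/4, 7/8 | 1 } gives 15/16
g(BRBBBB) = { 0, 1/2, 3/4, 7/8, 15/16 | 1 } gives 31/32
g(BRBBBBR) = { 0, 1/2, 3/4, 7/8, 15/16 | 31/32, 1 } gives 61/64
g(BRBBBBRR) = { 0, 1/2, 3/4, 7/8, 15/16 | 61/64, 31/32, 1 } gives 121/128
g(BRBBBBRRB) = { 0, 1/2, 3/4, 7/8, 15/16, 121/128 | 61/64, 31/32, 1 } gives 243/256
g(BRBBBBRRBR) = { 0, 1/2, 3/4, 7/8, 15/16, 121/128 | 243/256, 61/64, 31/32, 1 } gives 485/512
g(BRBBBBRRBRR) = { 0, 1/2, 3/4, 7/8, 15/16, 121/128 | 485/512, 243/256, 61/64, 31/32, 1 } gives 969/1024
g(BRBBBBRRBRRB) = { 0, 1/2, 3/4, 7/8, 15/16, 121/128, 969/1024 | 485/512, 243/256, 61/64, 31/32, 1 } gives 1939/2048
g(BRBBBBRRBRRBB) = { 0, 1/2, 3/4, 7/8, 15/16, 121/128, 969/1024, 1939/2048 | 485/512, 243/256, 61/64, 31/32, 1 } gives 3879/4096
g(BRBBBBRRBRRBBR) = { 0, 1/2, 3/4, 7/8, 15/16, 121/128, 969/1024, 1939/2048 | 3879/4096, 485/512, 243/256, 61/64, 31/32, 1 } gives 7757/8192

7757/8192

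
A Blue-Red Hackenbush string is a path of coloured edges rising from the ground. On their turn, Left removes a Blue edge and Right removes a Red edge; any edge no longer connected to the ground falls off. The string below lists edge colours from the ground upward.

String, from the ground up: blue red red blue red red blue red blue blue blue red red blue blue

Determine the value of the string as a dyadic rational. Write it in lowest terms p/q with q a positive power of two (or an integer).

1 of 15 · b · max L 0 · min R +∞ => 1
2 of 15 · br · max L 0 · min R 1 => 1/2
3 of 15 · brr · max L 0 · min R 1/2 => 1/4
4 of 15 · brrb · max L 1/4 · min R 1/2 => 3/8
5 of 15 · brrbr · max L 1/4 · min R 3/8 => 5/16
6 of 15 · brrbrr · max L 1/4 · min R 5/16 => 9/32
7 of 15 · brrbrrb · max L 9/32 · min R 5/16 => 19/64
8 of 15 · brrbrrbr · max L 9/32 · min R 19/64 => 37/128
9 of 15 · brrbrrbrb · max L 37/128 · min R 19/64 => 75/256
10 of 15 · brrbrrbrbb · max L 75/256 · min R 19/64 => 151/512
11 of 15 · brrbrrbrbbb · max L 151/512 · min R 19/64 => 303/1024
12 of 15 · brrbrrbrbbbr · max L 151/512 · min R 303/1024 => 605/2048
13 of 15 · brrbrrbrbbbrr · max L 151/512 · min R 605/2048 => 1209/4096
14 of 15 · brrbrrbrbbbrrb · max L 1209/4096 · min R 605/2048 => 2419/8192
15 of 15 · brrbrrbrbbbrrbb · max L 2419/8192 · min R 605/2048 => 4839/16384

4839/16384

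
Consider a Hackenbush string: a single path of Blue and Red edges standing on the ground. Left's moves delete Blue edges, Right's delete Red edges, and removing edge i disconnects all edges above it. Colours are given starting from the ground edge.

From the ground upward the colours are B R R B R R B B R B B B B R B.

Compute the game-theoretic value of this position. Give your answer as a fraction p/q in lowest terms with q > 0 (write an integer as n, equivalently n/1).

4987/16384

step 1: add B to get B; options L={ 0 } R={ — } -> 1
step 2: add R to get BR; options L={ 0 } R={ 1 } -> 1/2
step 3: add R to get BRR; options L={ 0 } R={ 1/2, 1 } -> 1/4
step 4: add B to get BRRB; options L={ 0, 1/4 } R={ 1/2, 1 } -> 3/8
step 5: add R to get BRRBR; options L={ 0, 1/4 } R={ 3/8, 1/2, 1 } -> 5/16
step 6: add R to get BRRBRR; options L={ 0, 1/4 } R={ 5/16, 3/8, 1/2, 1 } -> 9/32
step 7: add B to get BRRBRRB; options L={ 0, 1/4, 9/32 } R={ 5/16, 3/8, 1/2, 1 } -> 19/64
step 8: add B to get BRRBRRBB; options L={ 0, 1/4, 9/32, 19/64 } R={ 5/16, 3/8, 1/2, 1 } -> 39/128
step 9: add R to get BRRBRRBBR; options L={ 0, 1/4, 9/32, 19/64 } R={ 39/128, 5/16, 3/8, 1/2, 1 } -> 77/256
step 10: add B to get BRRBRRBBRB; options L={ 0, 1/4, 9/32, 19/64, 77/256 } R={ 39/128, 5/16, 3/8, 1/2, 1 } -> 155/512
step 11: add B to get BRRBRRBBRBB; options L={ 0, 1/4, 9/32, 19/64, 77/256, 155/512 } R={ 39/128, 5/16, 3/8, 1/2, 1 } -> 311/1024
step 12: add B to get BRRBRRBBRBBB; options L={ 0, 1/4, 9/32, 19/64, 77/256, 155/512, 311/1024 } R={ 39/128, 5/16, 3/8, 1/2, 1 } -> 623/2048
step 13: add B to get BRRBRRBBRBBBB; options L={ 0, 1/4, 9/32, 19/64, 77/256, 155/512, 311/1024, 623/2048 } R={ 39/128, 5/16, 3/8, 1/2, 1 } -> 1247/4096
step 14: add R to get BRRBRRBBRBBBBR; options L={ 0, 1/4, 9/32, 19/64, 77/256, 155/512, 311/1024, 623/2048 } R={ 1247/4096, 39/128, 5/16, 3/8, 1/2, 1 } -> 2493/8192
step 15: add B to get BRRBRRBBRBBBBRB; options L={ 0, 1/4, 9/32, 19/64, 77/256, 155/512, 311/1024, 623/2048, 2493/8192 } R={ 1247/4096, 39/128, 5/16, 3/8, 1/2, 1 } -> 4987/16384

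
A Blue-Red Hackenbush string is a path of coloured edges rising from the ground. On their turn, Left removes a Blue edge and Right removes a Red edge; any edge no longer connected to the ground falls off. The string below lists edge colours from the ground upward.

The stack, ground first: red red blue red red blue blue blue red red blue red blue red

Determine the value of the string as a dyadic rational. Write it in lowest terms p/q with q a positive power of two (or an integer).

-7275/4096

Recurse on prefixes of the 14-edge string red red blue red red blue blue blue red red blue red blue red:
step 1: add red to get r; options L={ — } R={ 0 } gives -1
step 2: add red to get rr; options L={ — } R={ -1, 0 } gives -2
step 3: add blue to get rrb; options L={ -2 } R={ -1, 0 } gives -3/2
step 4: add red to get rrbr; options L={ -2 } R={ -3/2, -1, 0 } gives -7/4
step 5: add red to get rrbrr; options L={ -2 } R={ -7/4, -3/2, -1, 0 } gives -15/8
step 6: add blue to get rrbrrb; options L={ -2, -15/8 } R={ -7/4, -3/2, -1, 0 } gives -29/16
step 7: add blue to get rrbrrbb; options L={ -2, -15/8, -29/16 } R={ -7/4, -3/2, -1, 0 } gives -57/32
step 8: add blue to get rrbrrbbb; options L={ -2, -15/8, -29/16, -57/32 } R={ -7/4, -3/2, -1, 0 } gives -113/64
step 9: add red to get rrbrrbbbr; options L={ -2, -15/8, -29/16, -57/32 } R={ -113/64, -7/4, -3/2, -1, 0 } gives -227/128
step 10: add red to get rrbrrbbbrr; options L={ -2, -15/8, -29/16, -57/32 } R={ -227/128, -113/64, -7/4, -3/2, -1, 0 } gives -455/256
step 11: add blue to get rrbrrbbbrrb; options L={ -2, -15/8, -29/16, -57/32, -455/256 } R={ -227/128, -113/64, -7/4, -3/2, -1, 0 } gives -909/512
step 12: add red to get rrbrrbbbrrbr; options L={ -2, -15/8, -29/16, -57/32, -455/256 } R={ -909/512, -227/128, -113/64, -7/4, -3/2, -1, 0 } gives -1819/1024
step 13: add blue to get rrbrrbbbrrbrb; options L={ -2, -15/8, -29/16, -57/32, -455/256, -1819/1024 } R={ -909/512, -227/128, -113/64, -7/4, -3/2, -1, 0 } gives -3637/2048
step 14: add red to get rrbrrbbbrrbrbr; options L={ -2, -15/8, -29/16, -57/32, -455/256, -1819/1024 } R={ -3637/2048, -909/512, -227/128, -113/64, -7/4, -3/2, -1, 0 } gives -7275/4096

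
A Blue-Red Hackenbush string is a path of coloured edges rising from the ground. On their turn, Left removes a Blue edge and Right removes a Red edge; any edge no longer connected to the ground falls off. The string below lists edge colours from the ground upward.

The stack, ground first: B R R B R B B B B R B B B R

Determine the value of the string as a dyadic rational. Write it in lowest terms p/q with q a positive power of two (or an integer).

Recurse on prefixes of the 14-edge string B R R B R B B B B R B B B R:
edge 1 of 14 (B): { 0 | ∅ } -> 1
edge 2 of 14 (R): { 0 | 1 } -> 1/2
edge 3 of 14 (R): { 0 | 1/2,1 } -> 1/4
edge 4 of 14 (B): { 0,1/4 | 1/2,1 } -> 3/8
edge 5 of 14 (R): { 0,1/4 | 3/8,1/2,1 } -> 5/16
edge 6 of 14 (B): { 0,1/4,5/16 | 3/8,1/2,1 } -> 11/32
edge 7 of 14 (B): { 0,1/4,5/16,11/32 | 3/8,1/2,1 } -> 23/64
edge 8 of 14 (B): { 0,1/4,5/16,11/32,23/64 | 3/8,1/2,1 } -> 47/128
edge 9 of 14 (B): { 0,1/4,5/16,11/32,23/64,47/128 | 3/8,1/2,1 } -> 95/256
edge 10 of 14 (R): { 0,1/4,5/16,11/32,23/64,47/128 | 95/256,3/8,1/2,1 } -> 189/512
edge 11 of 14 (B): { 0,1/4,5/16,11/32,23/64,47/128,189/512 | 95/256,3/8,1/2,1 } -> 379/1024
edge 12 of 14 (B): { 0,1/4,5/16,11/32,23/64,47/128,189/512,379/1024 | 95/256,3/8,1/2,1 } -> 759/2048
edge 13 of 14 (B): { 0,1/4,5/16,11/32,23/64,47/128,189/512,379/1024,759/2048 | 95/256,3/8,1/2,1 } -> 1519/4096
edge 14 of 14 (R): { 0,1/4,5/16,11/32,23/64,47/128,189/512,379/1024,759/2048 | 1519/4096,95/256,3/8,1/2,1 } -> 3037/8192

3037/8192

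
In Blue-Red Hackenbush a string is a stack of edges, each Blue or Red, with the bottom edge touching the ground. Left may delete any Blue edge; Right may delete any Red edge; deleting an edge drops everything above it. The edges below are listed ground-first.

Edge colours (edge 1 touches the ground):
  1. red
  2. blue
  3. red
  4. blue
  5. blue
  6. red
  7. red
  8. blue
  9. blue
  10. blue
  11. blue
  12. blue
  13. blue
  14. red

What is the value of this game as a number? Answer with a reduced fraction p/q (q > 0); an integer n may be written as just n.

-4867/8192

edge 1 of 14 (red): { none | 0 } -> -1
edge 2 of 14 (blue): { -1 | 0 } -> -1/2
edge 3 of 14 (red): { -1 | -1/2; 0 } -> -3/4
edge 4 of 14 (blue): { -1; -3/4 | -1/2; 0 } -> -5/8
edge 5 of 14 (blue): { -1; -3/4; -5/8 | -1/2; 0 } -> -9/16
edge 6 of 14 (red): { -1; -3/4; -5/8 | -9/16; -1/2; 0 } -> -19/32
edge 7 of 14 (red): { -1; -3/4; -5/8 | -19/32; -9/16; -1/2; 0 } -> -39/64
edge 8 of 14 (blue): { -1; -3/4; -5/8; -39/64 | -19/32; -9/16; -1/2; 0 } -> -77/128
edge 9 of 14 (blue): { -1; -3/4; -5/8; -39/64; -77/128 | -19/32; -9/16; -1/2; 0 } -> -153/256
edge 10 of 14 (blue): { -1; -3/4; -5/8; -39/64; -77/128; -153/256 | -19/32; -9/16; -1/2; 0 } -> -305/512
edge 11 of 14 (blue): { -1; -3/4; -5/8; -39/64; -77/128; -153/256; -305/512 | -19/32; -9/16; -1/2; 0 } -> -609/1024
edge 12 of 14 (blue): { -1; -3/4; -5/8; -39/64; -77/128; -153/256; -305/512; -609/1024 | -19/32; -9/16; -1/2; 0 } -> -1217/2048
edge 13 of 14 (blue): { -1; -3/4; -5/8; -39/64; -77/128; -153/256; -305/512; -609/1024; -1217/2048 | -19/32; -9/16; -1/2; 0 } -> -2433/4096
edge 14 of 14 (red): { -1; -3/4; -5/8; -39/64; -77/128; -153/256; -305/512; -609/1024; -1217/2048 | -2433/4096; -19/32; -9/16; -1/2; 0 } -> -4867/8192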